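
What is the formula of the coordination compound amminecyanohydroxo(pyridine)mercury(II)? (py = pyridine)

Ligands: 1 pyridine (py, neutral), 1 hydroxo (OH, -1), 1 ammine (NH3, neutral), 1 cyano (CN, -1). Ligand charge sum = -2.
With Hg in oxidation state +2, the complex ion is [Hg...].

[Hg(CN)(NH3)(OH)(py)]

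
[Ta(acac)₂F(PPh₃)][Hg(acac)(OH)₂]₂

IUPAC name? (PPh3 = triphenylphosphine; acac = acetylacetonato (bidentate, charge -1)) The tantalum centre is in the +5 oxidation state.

bis(acetylacetonato)fluoro(triphenylphosphine)tantalum(V) (acetylacetonato)dihydroxomercurate(II)

Ta is given as +5; the cation's ligand charges sum to -3, so the complex cation is 2+.
With 2 anions per cation, each anion must be 2/2 = 1−.
Anion: ligand charges sum to -3; for the ion to be 1−, Hg = +2.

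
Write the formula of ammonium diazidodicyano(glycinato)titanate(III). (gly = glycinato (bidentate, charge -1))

Ligands: 2 azido (N3, -1), 2 cyano (CN, -1), 1 glycinato (gly, -1). Ligand charge sum = -5.
With Ti in oxidation state +3, the complex ion is [Ti...]^2−.
Charge balance with ammonium (+1) requires 1 complex ion per 2 ammonium.

(NH4)2[Ti(CN)2(gly)(N3)2]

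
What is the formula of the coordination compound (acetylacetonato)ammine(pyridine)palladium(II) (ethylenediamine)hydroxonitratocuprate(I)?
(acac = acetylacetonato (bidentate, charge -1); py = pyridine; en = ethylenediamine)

Cation [Pd…]: ligand charges -1, Pd(II) ⇒ ion charge 1+.
Anion [Cu…]: ligand charges -2, Cu(I) ⇒ ion charge 1−.

[Pd(acac)(NH3)(py)][Cu(en)(NO3)(OH)]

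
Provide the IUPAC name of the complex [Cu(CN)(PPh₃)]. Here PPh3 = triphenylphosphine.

There is no counter-ion, so the complex is neutral overall.
Ligand charges: 1×triphenylphosphine (neutral), 1×cyano (-1 each); total -1. So Cu + (-1) = 0, giving Cu = +1.
Ligands are named alphabetically: cyano before triphenylphosphine.

cyano(triphenylphosphine)copper(I)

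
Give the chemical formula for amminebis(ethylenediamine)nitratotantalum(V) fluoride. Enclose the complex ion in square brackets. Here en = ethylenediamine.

[Ta(en)2(NH3)(NO3)]F4

Ligands: 2 ethylenediamine (en, neutral), 1 ammine (NH3, neutral), 1 nitrato (NO3, -1). Ligand charge sum = -1.
With Ta in oxidation state +5, the complex ion is [Ta...]^4+.
Charge balance with fluoride (-1) requires 1 complex ion per 4 fluoride.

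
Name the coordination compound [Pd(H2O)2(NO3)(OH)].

diaquahydroxonitratopalladium(II)

There is no counter-ion, so the complex is neutral overall.
Ligand charges: 2×aqua (neutral), 1×hydroxo (-1 each), 1×nitrato (-1 each); total -2. So Pd + (-2) = 0, giving Pd = +2.
Ligands are named alphabetically: aqua before hydroxo before nitrato.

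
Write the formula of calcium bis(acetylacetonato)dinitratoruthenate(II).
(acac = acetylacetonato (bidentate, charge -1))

Ca[Ru(acac)2(NO3)2]

Ligands: 2 nitrato (NO3, -1), 2 acetylacetonato (acac, -1). Ligand charge sum = -4.
With Ru in oxidation state +2, the complex ion is [Ru...]^2−.
Charge balance with calcium (+2) requires 1 complex ion per 1 calcium.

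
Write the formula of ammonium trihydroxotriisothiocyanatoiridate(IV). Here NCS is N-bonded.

Ligands: 3 hydroxo (OH, -1), 3 isothiocyanato (NCS, -1). Ligand charge sum = -6.
With Ir in oxidation state +4, the complex ion is [Ir...]^2−.
Charge balance with ammonium (+1) requires 1 complex ion per 2 ammonium.

(NH4)2[Ir(NCS)3(OH)3]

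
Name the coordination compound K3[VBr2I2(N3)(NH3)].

potassium ammineazidodibromodiiodovanadate(II)

The 3 potassium counter-ions carry a total charge of +3, so each complex ion is 3−.
Ligand charges: 2×bromo (-1 each), 1×azido (-1 each), 1×ammine (neutral), 2×iodo (-1 each); total -5. So V + (-5) = 3−, giving V = +2.
Ligands are named alphabetically: ammine before azido before bromo before iodo.
The complex ion is anionic, so vanadium takes the -ate form vanadate(II).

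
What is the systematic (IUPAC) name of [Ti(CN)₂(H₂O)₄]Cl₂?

tetraaquadicyanotitanium(IV) chloride

The 2 chloride counter-ions carry a total charge of -2, so each complex ion is 2+.
Ligand charges: 4×aqua (neutral), 2×cyano (-1 each); total -2. So Ti + (-2) = 2+, giving Ti = +4.
Ligands are named alphabetically: aqua before cyano.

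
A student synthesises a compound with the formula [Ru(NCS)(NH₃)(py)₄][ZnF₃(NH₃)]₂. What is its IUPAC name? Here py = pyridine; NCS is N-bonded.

ammineisothiocyanatotetrakis(pyridine)ruthenium(III) amminetrifluorozincate(II)

Zinc is always +2 in its complexes; the anion's ligand charges sum to -3, so the complex anion is 1−.
With 2 anions per cation, the cation must be 2×1 = 2+.
Cation: ligand charges sum to -1; for the ion to be 2+, Ru = +3.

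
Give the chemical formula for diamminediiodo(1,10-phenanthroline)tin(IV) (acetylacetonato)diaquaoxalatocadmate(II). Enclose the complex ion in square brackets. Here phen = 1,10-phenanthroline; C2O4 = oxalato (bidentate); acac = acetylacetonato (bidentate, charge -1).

Cation [Sn…]: ligand charges -2, Sn(IV) ⇒ ion charge 2+.
Anion [Cd…]: ligand charges -3, Cd(II) ⇒ ion charge 1−.
One 2+ cation requires 2 of the 1− anion.

[SnI2(NH3)2(phen)][Cd(acac)(C2O4)(H2O)2]2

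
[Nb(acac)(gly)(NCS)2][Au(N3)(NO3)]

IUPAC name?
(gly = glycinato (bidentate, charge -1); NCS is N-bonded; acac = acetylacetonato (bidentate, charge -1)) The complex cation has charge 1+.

(acetylacetonato)(glycinato)diisothiocyanatoniobium(V) azidonitratoaurate(I)

Both ions are complex: the cation is named first with the plain metal name, the anion second with the -ate form; each ion's ligands are alphabetised independently.
The complex cation is given as 1+; its ligand charges sum to -4, so Nb = +5.
A 1:1 salt means the anion carries the equal and opposite charge, 1−.
Anion: ligand charges sum to -2; for the ion to be 1−, Au = +1.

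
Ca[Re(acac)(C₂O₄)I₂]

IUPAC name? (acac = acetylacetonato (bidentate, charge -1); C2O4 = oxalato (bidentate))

calcium (acetylacetonato)diiodooxalatorhenate(III)

The 1 calcium counter-ion carries a total charge of +2, so each complex ion is 2−.
Ligand charges: 1×acetylacetonato (-1 each), 1×oxalato (-2 each), 2×iodo (-1 each); total -5. So Re + (-5) = 2−, giving Re = +3.
The complex ion is anionic, so rhenium takes the -ate form rhenate(III).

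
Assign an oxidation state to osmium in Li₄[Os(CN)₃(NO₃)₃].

+2

4 lithium outside the brackets (+1 each) → the complex ion is 4−.
Ligand charges: 3×NO3 = -3; 3×CN = -3; sum -6.
Os + (-6) = 4− ⇒ Os is +2.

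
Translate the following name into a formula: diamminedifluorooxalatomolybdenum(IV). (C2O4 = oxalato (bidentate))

[Mo(C2O4)F2(NH3)2]

Ligands: 2 ammine (NH3, neutral), 1 oxalato (C2O4, -2), 2 fluoro (F, -1). Ligand charge sum = -4.
With Mo in oxidation state +4, the complex ion is [Mo...].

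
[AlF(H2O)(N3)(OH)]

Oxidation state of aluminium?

+3

No counter-ion: the bracketed complex is neutral.
Ligand charges: 1×F = -1; 1×N3 = -1; 1×OH = -1; 1×H2O neutral; sum -3.
Al + (-3) = 0 ⇒ Al is +3.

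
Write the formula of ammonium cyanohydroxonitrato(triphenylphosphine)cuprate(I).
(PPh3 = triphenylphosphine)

Ligands: 1 triphenylphosphine (PPh3, neutral), 1 hydroxo (OH, -1), 1 nitrato (NO3, -1), 1 cyano (CN, -1). Ligand charge sum = -3.
Charge balance with ammonium (+1) requires 1 complex ion per 2 ammonium.

(NH4)2[Cu(CN)(NO3)(OH)(PPh3)]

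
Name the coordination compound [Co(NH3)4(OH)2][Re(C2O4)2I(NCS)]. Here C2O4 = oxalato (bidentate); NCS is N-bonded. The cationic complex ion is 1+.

Both ions are complex: the cation is named first with the plain metal name, the anion second with the -ate form; each ion's ligands are alphabetised independently.
The complex cation is given as 1+; its ligand charges sum to -2, so Co = +3.
A 1:1 salt means the anion carries the equal and opposite charge, 1−.
Anion: ligand charges sum to -6; for the ion to be 1−, Re = +5.

tetraamminedihydroxocobalt(III) iodoisothiocyanatodioxalatorhenate(V)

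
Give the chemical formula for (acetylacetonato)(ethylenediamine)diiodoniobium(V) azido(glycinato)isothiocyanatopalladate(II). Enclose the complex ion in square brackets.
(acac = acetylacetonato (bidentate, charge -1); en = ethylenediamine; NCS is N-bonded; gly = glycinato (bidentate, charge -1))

[Nb(acac)(en)I2][Pd(gly)(N3)(NCS)]2

Cation [Nb…]: ligand charges -3, Nb(V) ⇒ ion charge 2+.
Anion [Pd…]: ligand charges -3, Pd(II) ⇒ ion charge 1−.
One 2+ cation requires 2 of the 1− anion.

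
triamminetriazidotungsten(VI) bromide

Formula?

[W(N3)3(NH3)3]Br3

Ligands: 3 azido (N3, -1), 3 ammine (NH3, neutral). Ligand charge sum = -3.
Charge balance with bromide (-1) requires 1 complex ion per 3 bromide.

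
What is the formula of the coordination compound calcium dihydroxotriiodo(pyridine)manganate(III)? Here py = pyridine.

Ca[MnI3(OH)2(py)]

Ligands: 1 pyridine (py, neutral), 3 iodo (I, -1), 2 hydroxo (OH, -1). Ligand charge sum = -5.
Charge balance with calcium (+2) requires 1 complex ion per 1 calcium.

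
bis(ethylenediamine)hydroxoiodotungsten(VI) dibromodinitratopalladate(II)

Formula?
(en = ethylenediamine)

Cation [W…]: ligand charges -2, W(VI) ⇒ ion charge 4+.
Anion [Pd…]: ligand charges -4, Pd(II) ⇒ ion charge 2−.
One 4+ cation requires 2 of the 2− anion.

[W(en)2I(OH)][PdBr2(NO3)2]2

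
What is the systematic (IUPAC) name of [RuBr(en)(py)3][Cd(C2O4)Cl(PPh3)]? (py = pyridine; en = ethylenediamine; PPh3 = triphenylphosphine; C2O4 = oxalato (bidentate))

Cadmium is always +2 in its complexes; the anion's ligand charges sum to -3, so the complex anion is 1−.
A 1:1 salt means the cation carries the equal and opposite charge, 1+.
Cation: ligand charges sum to -1; for the ion to be 1+, Ru = +2.

bromo(ethylenediamine)tris(pyridine)ruthenium(II) chlorooxalato(triphenylphosphine)cadmate(II)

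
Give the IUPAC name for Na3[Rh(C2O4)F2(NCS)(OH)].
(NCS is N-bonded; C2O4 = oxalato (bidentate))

sodium difluorohydroxoisothiocyanatooxalatorhodate(III)

The 3 sodium counter-ions carry a total charge of +3, so each complex ion is 3−.
Ligand charges: 1×isothiocyanato (-1 each), 2×fluoro (-1 each), 1×oxalato (-2 each), 1×hydroxo (-1 each); total -6. So Rh + (-6) = 3−, giving Rh = +3.
The complex ion is anionic, so rhodium takes the -ate form rhodate(III).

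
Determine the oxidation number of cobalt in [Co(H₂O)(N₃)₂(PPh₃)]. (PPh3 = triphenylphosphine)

+2

No counter-ion: the bracketed complex is neutral.
Ligand charges: 1×H2O neutral; 2×N3 = -2; 1×PPh3 neutral; sum -2.
Co + (-2) = 0 ⇒ Co is +2.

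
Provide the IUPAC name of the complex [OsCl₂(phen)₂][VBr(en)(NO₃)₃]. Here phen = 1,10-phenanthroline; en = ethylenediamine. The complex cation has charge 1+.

dichlorobis(1,10-phenanthroline)osmium(III) bromo(ethylenediamine)trinitratovanadate(III)

Both ions are complex: the cation is named first with the plain metal name, the anion second with the -ate form; each ion's ligands are alphabetised independently.
The complex cation is given as 1+; its ligand charges sum to -2, so Os = +3.
A 1:1 salt means the anion carries the equal and opposite charge, 1−.
Anion: ligand charges sum to -4; for the ion to be 1−, V = +3.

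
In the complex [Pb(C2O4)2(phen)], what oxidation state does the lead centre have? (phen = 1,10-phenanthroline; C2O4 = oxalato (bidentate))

+4

No counter-ion: the bracketed complex is neutral.
Ligand charges: 1×phen neutral; 2×C2O4 = -4; sum -4.
Pb + (-4) = 0 ⇒ Pb is +4.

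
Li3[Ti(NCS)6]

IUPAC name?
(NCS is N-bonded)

The 3 lithium counter-ions carry a total charge of +3, so each complex ion is 3−.
Ligand charges: 6×isothiocyanato (-1 each); total -6. So Ti + (-6) = 3−, giving Ti = +3.
The complex ion is anionic, so titanium takes the -ate form titanate(III).

lithium hexaisothiocyanatotitanate(III)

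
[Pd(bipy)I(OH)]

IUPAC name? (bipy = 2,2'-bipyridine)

(2,2'-bipyridine)hydroxoiodopalladium(II)

There is no counter-ion, so the complex is neutral overall.
Ligand charges: 1×iodo (-1 each), 1×hydroxo (-1 each), 1×2,2'-bipyridine (neutral); total -2. So Pd + (-2) = 0, giving Pd = +2.
Ligands are named alphabetically: bipyridine before hydroxo before iodo.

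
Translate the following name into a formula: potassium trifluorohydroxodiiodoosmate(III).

Ligands: 2 iodo (I, -1), 1 hydroxo (OH, -1), 3 fluoro (F, -1). Ligand charge sum = -6.
Charge balance with potassium (+1) requires 1 complex ion per 3 potassium.

K3[OsF3I2(OH)]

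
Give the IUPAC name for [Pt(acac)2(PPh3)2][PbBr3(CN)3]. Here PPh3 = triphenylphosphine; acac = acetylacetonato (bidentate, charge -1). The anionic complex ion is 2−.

The complex anion is given as 2−; its ligand charges sum to -6, so Pb = +4.
A 1:1 salt means the cation carries the equal and opposite charge, 2+.
Cation: ligand charges sum to -2; for the ion to be 2+, Pt = +4.

bis(acetylacetonato)bis(triphenylphosphine)platinum(IV) tribromotricyanoplumbate(IV)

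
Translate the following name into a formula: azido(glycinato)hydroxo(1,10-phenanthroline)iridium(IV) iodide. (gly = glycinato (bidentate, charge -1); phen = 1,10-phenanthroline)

[Ir(gly)(N3)(OH)(phen)]I

Ligands: 1 hydroxo (OH, -1), 1 azido (N3, -1), 1 glycinato (gly, -1), 1 1,10-phenanthroline (phen, neutral). Ligand charge sum = -3.
With Ir in oxidation state +4, the complex ion is [Ir...]^1+.
Charge balance with iodide (-1) requires 1 complex ion per 1 iodide.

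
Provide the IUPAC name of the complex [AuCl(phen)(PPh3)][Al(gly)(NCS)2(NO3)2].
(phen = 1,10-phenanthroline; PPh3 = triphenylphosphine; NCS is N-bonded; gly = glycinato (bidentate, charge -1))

chloro(1,10-phenanthroline)(triphenylphosphine)gold(III) (glycinato)diisothiocyanatodinitratoaluminate(III)

Aluminium is always +3 in its complexes; the anion's ligand charges sum to -5, so the complex anion is 2−.
A 1:1 salt means the cation carries the equal and opposite charge, 2+.
Cation: ligand charges sum to -1; for the ion to be 2+, Au = +3.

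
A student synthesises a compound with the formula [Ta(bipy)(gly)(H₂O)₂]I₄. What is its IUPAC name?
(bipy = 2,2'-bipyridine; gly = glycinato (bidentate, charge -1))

diaqua(2,2'-bipyridine)(glycinato)tantalum(V) iodide

The 4 iodide counter-ions carry a total charge of -4, so each complex ion is 4+.
Ligand charges: 2×aqua (neutral), 1×2,2'-bipyridine (neutral), 1×glycinato (-1 each); total -1. So Ta + (-1) = 4+, giving Ta = +5.
Ligands are named alphabetically: aqua before bipyridine before glycinato.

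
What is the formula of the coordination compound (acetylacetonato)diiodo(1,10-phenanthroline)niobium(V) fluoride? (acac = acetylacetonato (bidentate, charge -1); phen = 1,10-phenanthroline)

Ligands: 1 acetylacetonato (acac, -1), 1 1,10-phenanthroline (phen, neutral), 2 iodo (I, -1). Ligand charge sum = -3.
With Nb in oxidation state +5, the complex ion is [Nb...]^2+.
Charge balance with fluoride (-1) requires 1 complex ion per 2 fluoride.

[Nb(acac)I2(phen)]F2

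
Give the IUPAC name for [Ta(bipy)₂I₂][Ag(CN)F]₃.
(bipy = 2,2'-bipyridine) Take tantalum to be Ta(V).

bis(2,2'-bipyridine)diiodotantalum(V) cyanofluoroargentate(I)

Both ions are complex: the cation is named first with the plain metal name, the anion second with the -ate form; each ion's ligands are alphabetised independently.
Ta is given as +5; the cation's ligand charges sum to -2, so the complex cation is 3+.
With 3 anions per cation, each anion must be 3/3 = 1−.
Anion: ligand charges sum to -2; for the ion to be 1−, Ag = +1.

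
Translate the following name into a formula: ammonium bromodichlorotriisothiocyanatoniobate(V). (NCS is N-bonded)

Ligands: 1 bromo (Br, -1), 2 chloro (Cl, -1), 3 isothiocyanato (NCS, -1). Ligand charge sum = -6.
With Nb in oxidation state +5, the complex ion is [Nb...]^1−.
Charge balance with ammonium (+1) requires 1 complex ion per 1 ammonium.

NH4[NbBrCl2(NCS)3]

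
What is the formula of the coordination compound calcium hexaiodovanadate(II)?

Ca2[VI6]

Ligands: 6 iodo (I, -1). Ligand charge sum = -6.
With V in oxidation state +2, the complex ion is [V...]^4−.
Charge balance with calcium (+2) requires 1 complex ion per 2 calcium.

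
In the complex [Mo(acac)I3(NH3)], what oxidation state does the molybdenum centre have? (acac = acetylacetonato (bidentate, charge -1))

No counter-ion: the bracketed complex is neutral.
Ligand charges: 3×I = -3; 1×acac = -1; 1×NH3 neutral; sum -4.
Mo + (-4) = 0 ⇒ Mo is +4.

+4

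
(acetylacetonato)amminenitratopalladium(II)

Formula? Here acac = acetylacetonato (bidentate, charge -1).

[Pd(acac)(NH3)(NO3)]

Ligands: 1 nitrato (NO3, -1), 1 acetylacetonato (acac, -1), 1 ammine (NH3, neutral). Ligand charge sum = -2.
With Pd in oxidation state +2, the complex ion is [Pd...].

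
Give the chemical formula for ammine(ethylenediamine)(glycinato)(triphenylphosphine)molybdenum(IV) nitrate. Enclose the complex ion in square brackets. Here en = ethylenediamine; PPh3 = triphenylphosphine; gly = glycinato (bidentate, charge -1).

Ligands: 1 ethylenediamine (en, neutral), 1 ammine (NH3, neutral), 1 triphenylphosphine (PPh3, neutral), 1 glycinato (gly, -1). Ligand charge sum = -1.
With Mo in oxidation state +4, the complex ion is [Mo...]^3+.
Charge balance with nitrate (-1) requires 1 complex ion per 3 nitrate.

[Mo(en)(gly)(NH3)(PPh3)](NO3)3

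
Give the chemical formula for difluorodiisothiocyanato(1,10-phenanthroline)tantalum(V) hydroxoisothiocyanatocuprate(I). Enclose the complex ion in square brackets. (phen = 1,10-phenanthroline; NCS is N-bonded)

Cation [Ta…]: ligand charges -4, Ta(V) ⇒ ion charge 1+.
Anion [Cu…]: ligand charges -2, Cu(I) ⇒ ion charge 1−.
One 1+ cation balances one 1− anion.

[TaF2(NCS)2(phen)][Cu(NCS)(OH)]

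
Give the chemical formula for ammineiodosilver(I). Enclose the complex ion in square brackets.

[AgI(NH3)]

Ligands: 1 iodo (I, -1), 1 ammine (NH3, neutral). Ligand charge sum = -1.
With Ag in oxidation state +1, the complex ion is [Ag...].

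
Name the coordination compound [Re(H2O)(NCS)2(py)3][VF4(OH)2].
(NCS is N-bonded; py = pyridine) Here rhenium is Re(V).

Both ions are complex: the cation is named first with the plain metal name, the anion second with the -ate form; each ion's ligands are alphabetised independently.
Re is given as +5; the cation's ligand charges sum to -2, so the complex cation is 3+.
A 1:1 salt means the anion carries the equal and opposite charge, 3−.
Anion: ligand charges sum to -6; for the ion to be 3−, V = +3.

aquadiisothiocyanatotris(pyridine)rhenium(V) tetrafluorodihydroxovanadate(III)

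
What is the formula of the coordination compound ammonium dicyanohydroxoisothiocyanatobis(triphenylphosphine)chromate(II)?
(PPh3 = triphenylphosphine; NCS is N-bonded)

(NH4)2[Cr(CN)2(NCS)(OH)(PPh3)2]

Ligands: 2 triphenylphosphine (PPh3, neutral), 1 hydroxo (OH, -1), 2 cyano (CN, -1), 1 isothiocyanato (NCS, -1). Ligand charge sum = -4.
Charge balance with ammonium (+1) requires 1 complex ion per 2 ammonium.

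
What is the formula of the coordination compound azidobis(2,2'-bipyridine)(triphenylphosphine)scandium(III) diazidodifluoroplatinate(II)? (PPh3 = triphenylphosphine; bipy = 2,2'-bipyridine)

[Sc(bipy)2(N3)(PPh3)][PtF2(N3)2]

Cation [Sc…]: ligand charges -1, Sc(III) ⇒ ion charge 2+.
Anion [Pt…]: ligand charges -4, Pt(II) ⇒ ion charge 2−.
One 2+ cation balances one 2− anion.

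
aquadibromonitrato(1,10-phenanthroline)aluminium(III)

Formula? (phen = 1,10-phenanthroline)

Ligands: 2 bromo (Br, -1), 1 1,10-phenanthroline (phen, neutral), 1 nitrato (NO3, -1), 1 aqua (H2O, neutral). Ligand charge sum = -3.
With Al in oxidation state +3, the complex ion is [Al...].

[AlBr2(H2O)(NO3)(phen)]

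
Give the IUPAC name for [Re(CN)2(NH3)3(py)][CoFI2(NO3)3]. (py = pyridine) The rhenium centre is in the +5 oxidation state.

triamminedicyano(pyridine)rhenium(V) fluorodiiodotrinitratocobaltate(III)

Both ions are complex: the cation is named first with the plain metal name, the anion second with the -ate form; each ion's ligands are alphabetised independently.
Re is given as +5; the cation's ligand charges sum to -2, so the complex cation is 3+.
A 1:1 salt means the anion carries the equal and opposite charge, 3−.
Anion: ligand charges sum to -6; for the ion to be 3−, Co = +3.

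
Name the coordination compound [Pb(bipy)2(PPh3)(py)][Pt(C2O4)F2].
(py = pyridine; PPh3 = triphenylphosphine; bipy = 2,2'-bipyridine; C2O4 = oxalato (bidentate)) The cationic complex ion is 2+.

Both ions are complex: the cation is named first with the plain metal name, the anion second with the -ate form; each ion's ligands are alphabetised independently.
The complex cation is given as 2+; its ligand charges sum to 0, so Pb = +2.
A 1:1 salt means the anion carries the equal and opposite charge, 2−.
Anion: ligand charges sum to -4; for the ion to be 2−, Pt = +2.

bis(2,2'-bipyridine)(pyridine)(triphenylphosphine)lead(II) difluorooxalatoplatinate(II)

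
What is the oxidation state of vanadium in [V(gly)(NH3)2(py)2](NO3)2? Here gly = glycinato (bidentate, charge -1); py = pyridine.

2 nitrate outside the brackets (-1 each) → the complex ion is 2+.
Ligand charges: 1×gly = -1; 2×NH3 neutral; 2×py neutral; sum -1.
V + (-1) = 2+ ⇒ V is +3.

+3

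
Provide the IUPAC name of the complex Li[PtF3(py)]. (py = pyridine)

The 1 lithium counter-ion carries a total charge of +1, so each complex ion is 1−.
Ligand charges: 3×fluoro (-1 each), 1×pyridine (neutral); total -3. So Pt + (-3) = 1−, giving Pt = +2.
Ligands are named alphabetically: fluoro before pyridine.
The complex ion is anionic, so platinum takes the -ate form platinate(II).

lithium trifluoro(pyridine)platinate(II)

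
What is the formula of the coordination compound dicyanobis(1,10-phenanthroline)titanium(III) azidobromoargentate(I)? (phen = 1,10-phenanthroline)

Cation [Ti…]: ligand charges -2, Ti(III) ⇒ ion charge 1+.
Anion [Ag…]: ligand charges -2, Ag(I) ⇒ ion charge 1−.
One 1+ cation balances one 1− anion.

[Ti(CN)2(phen)2][AgBr(N3)]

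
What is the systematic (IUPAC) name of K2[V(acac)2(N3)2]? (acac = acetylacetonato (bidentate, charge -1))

The 2 potassium counter-ions carry a total charge of +2, so each complex ion is 2−.
Ligand charges: 2×acetylacetonato (-1 each), 2×azido (-1 each); total -4. So V + (-4) = 2−, giving V = +2.
Ligands are named alphabetically: acetylacetonato before azido.
The complex ion is anionic, so vanadium takes the -ate form vanadate(II).

potassium bis(acetylacetonato)diazidovanadate(II)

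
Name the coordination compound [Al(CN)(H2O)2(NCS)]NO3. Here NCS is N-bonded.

The 1 nitrate counter-ion carries a total charge of -1, so each complex ion is 1+.
Ligand charges: 1×isothiocyanato (-1 each), 2×aqua (neutral), 1×cyano (-1 each); total -2. So Al + (-2) = 1+, giving Al = +3.
Ligands are named alphabetically: aqua before cyano before isothiocyanato.

diaquacyanoisothiocyanatoaluminium(III) nitrate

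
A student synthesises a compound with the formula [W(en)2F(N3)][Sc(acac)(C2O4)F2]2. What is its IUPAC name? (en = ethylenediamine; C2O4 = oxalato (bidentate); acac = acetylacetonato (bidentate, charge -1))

azidobis(ethylenediamine)fluorotungsten(VI) (acetylacetonato)difluorooxalatoscandate(III)

Both ions are complex: the cation is named first with the plain metal name, the anion second with the -ate form; each ion's ligands are alphabetised independently.
Scandium is always +3 in its complexes; the anion's ligand charges sum to -5, so the complex anion is 2−.
With 2 anions per cation, the cation must be 2×2 = 4+.
Cation: ligand charges sum to -2; for the ion to be 4+, W = +6.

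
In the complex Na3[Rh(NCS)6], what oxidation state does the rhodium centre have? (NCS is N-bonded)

3 sodium outside the brackets (+1 each) → the complex ion is 3−.
Ligand charges: 6×NCS = -6; sum -6.
Rh + (-6) = 3− ⇒ Rh is +3.

+3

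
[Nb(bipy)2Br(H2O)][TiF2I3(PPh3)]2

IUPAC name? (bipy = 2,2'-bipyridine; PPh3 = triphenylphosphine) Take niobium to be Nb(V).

aquabis(2,2'-bipyridine)bromoniobium(V) difluorotriiodo(triphenylphosphine)titanate(III)

Nb is given as +5; the cation's ligand charges sum to -1, so the complex cation is 4+.
With 2 anions per cation, each anion must be 4/2 = 2−.
Anion: ligand charges sum to -5; for the ion to be 2−, Ti = +3.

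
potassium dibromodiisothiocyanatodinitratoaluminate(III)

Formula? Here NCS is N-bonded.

K3[AlBr2(NCS)2(NO3)2]

Ligands: 2 bromo (Br, -1), 2 isothiocyanato (NCS, -1), 2 nitrato (NO3, -1). Ligand charge sum = -6.
With Al in oxidation state +3, the complex ion is [Al...]^3−.
Charge balance with potassium (+1) requires 1 complex ion per 3 potassium.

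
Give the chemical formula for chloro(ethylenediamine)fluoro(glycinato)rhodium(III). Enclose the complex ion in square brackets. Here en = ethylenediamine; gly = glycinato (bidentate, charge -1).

Ligands: 1 ethylenediamine (en, neutral), 1 chloro (Cl, -1), 1 glycinato (gly, -1), 1 fluoro (F, -1). Ligand charge sum = -3.
With Rh in oxidation state +3, the complex ion is [Rh...].

[RhCl(en)F(gly)]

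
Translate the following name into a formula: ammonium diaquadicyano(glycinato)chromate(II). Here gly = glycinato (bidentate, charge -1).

Ligands: 1 glycinato (gly, -1), 2 aqua (H2O, neutral), 2 cyano (CN, -1). Ligand charge sum = -3.
Charge balance with ammonium (+1) requires 1 complex ion per 1 ammonium.

NH4[Cr(CN)2(gly)(H2O)2]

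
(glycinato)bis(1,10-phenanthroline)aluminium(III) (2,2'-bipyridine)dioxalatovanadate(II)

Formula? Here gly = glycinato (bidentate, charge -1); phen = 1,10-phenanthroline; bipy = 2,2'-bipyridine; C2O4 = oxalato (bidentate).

Cation [Al…]: ligand charges -1, Al(III) ⇒ ion charge 2+.
Anion [V…]: ligand charges -4, V(II) ⇒ ion charge 2−.
One 2+ cation balances one 2− anion.

[Al(gly)(phen)2][V(bipy)(C2O4)2]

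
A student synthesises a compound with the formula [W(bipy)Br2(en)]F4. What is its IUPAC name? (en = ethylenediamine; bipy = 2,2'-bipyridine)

The 4 fluoride counter-ions carry a total charge of -4, so each complex ion is 4+.
Ligand charges: 1×ethylenediamine (neutral), 2×bromo (-1 each), 1×2,2'-bipyridine (neutral); total -2. So W + (-2) = 4+, giving W = +6.
Ligands are named alphabetically: bipyridine before bromo before ethylenediamine.

(2,2'-bipyridine)dibromo(ethylenediamine)tungsten(VI) fluoride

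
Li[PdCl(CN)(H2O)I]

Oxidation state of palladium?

1 lithium outside the brackets (+1 each) → the complex ion is 1−.
Ligand charges: 1×H2O neutral; 1×CN = -1; 1×I = -1; 1×Cl = -1; sum -3.
Pd + (-3) = 1− ⇒ Pd is +2.

+2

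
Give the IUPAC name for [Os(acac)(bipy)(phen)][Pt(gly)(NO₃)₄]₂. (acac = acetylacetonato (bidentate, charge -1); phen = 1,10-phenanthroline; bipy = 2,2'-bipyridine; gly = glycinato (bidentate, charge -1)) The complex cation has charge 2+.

(acetylacetonato)(2,2'-bipyridine)(1,10-phenanthroline)osmium(III) (glycinato)tetranitratoplatinate(IV)

The complex cation is given as 2+; its ligand charges sum to -1, so Os = +3.
With 2 anions per cation, each anion must be 2/2 = 1−.
Anion: ligand charges sum to -5; for the ion to be 1−, Pt = +4.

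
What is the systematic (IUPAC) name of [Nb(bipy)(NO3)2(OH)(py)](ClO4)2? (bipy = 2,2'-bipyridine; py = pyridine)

The 2 perchlorate counter-ions carry a total charge of -2, so each complex ion is 2+.
Ligand charges: 2×nitrato (-1 each), 1×hydroxo (-1 each), 1×2,2'-bipyridine (neutral), 1×pyridine (neutral); total -3. So Nb + (-3) = 2+, giving Nb = +5.
Ligands are named alphabetically: bipyridine before hydroxo before nitrato before pyridine.

(2,2'-bipyridine)hydroxodinitrato(pyridine)niobium(V) perchlorate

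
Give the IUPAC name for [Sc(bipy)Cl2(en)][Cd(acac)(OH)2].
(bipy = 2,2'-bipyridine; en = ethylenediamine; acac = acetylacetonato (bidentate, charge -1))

Both ions are complex: the cation is named first with the plain metal name, the anion second with the -ate form; each ion's ligands are alphabetised independently.
Cadmium is always +2 in its complexes; the anion's ligand charges sum to -3, so the complex anion is 1−.
A 1:1 salt means the cation carries the equal and opposite charge, 1+.
Cation: ligand charges sum to -2; for the ion to be 1+, Sc = +3.

(2,2'-bipyridine)dichloro(ethylenediamine)scandium(III) (acetylacetonato)dihydroxocadmate(II)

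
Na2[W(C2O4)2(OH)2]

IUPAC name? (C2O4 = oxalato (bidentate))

sodium dihydroxodioxalatotungstate(IV)

The 2 sodium counter-ions carry a total charge of +2, so each complex ion is 2−.
Ligand charges: 2×oxalato (-2 each), 2×hydroxo (-1 each); total -6. So W + (-6) = 2−, giving W = +4.
The complex ion is anionic, so tungsten takes the -ate form tungstate(IV).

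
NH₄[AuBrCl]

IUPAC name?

The 1 ammonium counter-ion carries a total charge of +1, so each complex ion is 1−.
Ligand charges: 1×chloro (-1 each), 1×bromo (-1 each); total -2. So Au + (-2) = 1−, giving Au = +1.
Ligands are named alphabetically: bromo before chloro.
The complex ion is anionic, so gold takes the -ate form aurate(I).

ammonium bromochloroaurate(I)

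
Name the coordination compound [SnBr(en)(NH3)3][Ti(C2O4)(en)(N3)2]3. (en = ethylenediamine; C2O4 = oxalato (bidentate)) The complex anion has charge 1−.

triamminebromo(ethylenediamine)tin(IV) diazido(ethylenediamine)oxalatotitanate(III)

Both ions are complex: the cation is named first with the plain metal name, the anion second with the -ate form; each ion's ligands are alphabetised independently.
The complex anion is given as 1−; its ligand charges sum to -4, so Ti = +3.
With 3 anions per cation, the cation must be 3×1 = 3+.
Cation: ligand charges sum to -1; for the ion to be 3+, Sn = +4.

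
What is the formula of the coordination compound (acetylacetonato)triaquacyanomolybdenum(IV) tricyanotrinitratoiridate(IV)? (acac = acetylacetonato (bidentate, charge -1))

Cation [Mo…]: ligand charges -2, Mo(IV) ⇒ ion charge 2+.
Anion [Ir…]: ligand charges -6, Ir(IV) ⇒ ion charge 2−.

[Mo(acac)(CN)(H2O)3][Ir(CN)3(NO3)3]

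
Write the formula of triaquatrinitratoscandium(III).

Ligands: 3 nitrato (NO3, -1), 3 aqua (H2O, neutral). Ligand charge sum = -3.
With Sc in oxidation state +3, the complex ion is [Sc...].

[Sc(H2O)3(NO3)3]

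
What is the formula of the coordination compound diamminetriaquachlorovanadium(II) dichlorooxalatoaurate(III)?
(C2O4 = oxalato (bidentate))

Cation [V…]: ligand charges -1, V(II) ⇒ ion charge 1+.
Anion [Au…]: ligand charges -4, Au(III) ⇒ ion charge 1−.
One 1+ cation balances one 1− anion.

[VCl(H2O)3(NH3)2][Au(C2O4)Cl2]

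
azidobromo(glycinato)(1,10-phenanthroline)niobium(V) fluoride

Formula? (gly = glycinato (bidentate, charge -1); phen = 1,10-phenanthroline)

Ligands: 1 bromo (Br, -1), 1 azido (N3, -1), 1 glycinato (gly, -1), 1 1,10-phenanthroline (phen, neutral). Ligand charge sum = -3.
With Nb in oxidation state +5, the complex ion is [Nb...]^2+.
Charge balance with fluoride (-1) requires 1 complex ion per 2 fluoride.

[NbBr(gly)(N3)(phen)]F2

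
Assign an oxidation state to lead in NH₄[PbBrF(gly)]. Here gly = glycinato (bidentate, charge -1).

+2

1 ammonium outside the brackets (+1 each) → the complex ion is 1−.
Ligand charges: 1×F = -1; 1×Br = -1; 1×gly = -1; sum -3.
Pb + (-3) = 1− ⇒ Pb is +2.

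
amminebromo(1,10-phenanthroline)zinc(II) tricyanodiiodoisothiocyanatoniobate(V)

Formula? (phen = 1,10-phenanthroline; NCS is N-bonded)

Cation [Zn…]: ligand charges -1, Zn(II) ⇒ ion charge 1+.
Anion [Nb…]: ligand charges -6, Nb(V) ⇒ ion charge 1−.

[ZnBr(NH3)(phen)][Nb(CN)3I2(NCS)]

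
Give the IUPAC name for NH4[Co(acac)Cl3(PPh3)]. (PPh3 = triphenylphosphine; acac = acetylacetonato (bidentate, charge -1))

ammonium (acetylacetonato)trichloro(triphenylphosphine)cobaltate(III)

The 1 ammonium counter-ion carries a total charge of +1, so each complex ion is 1−.
Ligand charges: 1×triphenylphosphine (neutral), 3×chloro (-1 each), 1×acetylacetonato (-1 each); total -4. So Co + (-4) = 1−, giving Co = +3.
Ligands are named alphabetically: acetylacetonato before chloro before triphenylphosphine.
The complex ion is anionic, so cobalt takes the -ate form cobaltate(III).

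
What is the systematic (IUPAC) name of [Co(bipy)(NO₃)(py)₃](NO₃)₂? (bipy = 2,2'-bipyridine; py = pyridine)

The 2 nitrate counter-ions carry a total charge of -2, so each complex ion is 2+.
Ligand charges: 1×2,2'-bipyridine (neutral), 3×pyridine (neutral), 1×nitrato (-1 each); total -1. So Co + (-1) = 2+, giving Co = +3.
Ligands are named alphabetically: bipyridine before nitrato before pyridine.

(2,2'-bipyridine)nitratotris(pyridine)cobalt(III) nitrate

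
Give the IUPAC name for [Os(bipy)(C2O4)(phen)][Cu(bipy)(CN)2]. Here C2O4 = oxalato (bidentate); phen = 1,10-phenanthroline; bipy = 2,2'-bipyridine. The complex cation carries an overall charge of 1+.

The complex cation is given as 1+; its ligand charges sum to -2, so Os = +3.
A 1:1 salt means the anion carries the equal and opposite charge, 1−.
Anion: ligand charges sum to -2; for the ion to be 1−, Cu = +1.

(2,2'-bipyridine)oxalato(1,10-phenanthroline)osmium(III) (2,2'-bipyridine)dicyanocuprate(I)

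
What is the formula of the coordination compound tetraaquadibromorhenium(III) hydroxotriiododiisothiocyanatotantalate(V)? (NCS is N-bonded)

[ReBr2(H2O)4][TaI3(NCS)2(OH)]

Cation [Re…]: ligand charges -2, Re(III) ⇒ ion charge 1+.
Anion [Ta…]: ligand charges -6, Ta(V) ⇒ ion charge 1−.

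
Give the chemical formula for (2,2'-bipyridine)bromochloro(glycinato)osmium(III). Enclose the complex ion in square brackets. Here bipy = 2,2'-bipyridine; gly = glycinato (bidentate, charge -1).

Ligands: 1 chloro (Cl, -1), 1 2,2'-bipyridine (bipy, neutral), 1 glycinato (gly, -1), 1 bromo (Br, -1). Ligand charge sum = -3.
With Os in oxidation state +3, the complex ion is [Os...].

[Os(bipy)BrCl(gly)]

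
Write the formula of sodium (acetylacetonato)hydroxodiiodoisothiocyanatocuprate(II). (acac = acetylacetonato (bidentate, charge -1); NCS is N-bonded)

Na3[Cu(acac)I2(NCS)(OH)]

Ligands: 1 hydroxo (OH, -1), 2 iodo (I, -1), 1 acetylacetonato (acac, -1), 1 isothiocyanato (NCS, -1). Ligand charge sum = -5.
With Cu in oxidation state +2, the complex ion is [Cu...]^3−.
Charge balance with sodium (+1) requires 1 complex ion per 3 sodium.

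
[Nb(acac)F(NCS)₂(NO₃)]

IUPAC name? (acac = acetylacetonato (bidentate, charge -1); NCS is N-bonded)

(acetylacetonato)fluorodiisothiocyanatonitratoniobium(V)

There is no counter-ion, so the complex is neutral overall.
Ligand charges: 1×fluoro (-1 each), 1×acetylacetonato (-1 each), 2×isothiocyanato (-1 each), 1×nitrato (-1 each); total -5. So Nb + (-5) = 0, giving Nb = +5.
Ligands are named alphabetically: acetylacetonato before fluoro before isothiocyanato before nitrato.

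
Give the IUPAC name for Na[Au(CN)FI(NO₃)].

sodium cyanofluoroiodonitratoaurate(III)

The 1 sodium counter-ion carries a total charge of +1, so each complex ion is 1−.
Ligand charges: 1×cyano (-1 each), 1×iodo (-1 each), 1×nitrato (-1 each), 1×fluoro (-1 each); total -4. So Au + (-4) = 1−, giving Au = +3.
The complex ion is anionic, so gold takes the -ate form aurate(III).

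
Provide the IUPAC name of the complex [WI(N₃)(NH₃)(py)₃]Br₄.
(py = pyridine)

The 4 bromide counter-ions carry a total charge of -4, so each complex ion is 4+.
Ligand charges: 1×ammine (neutral), 1×iodo (-1 each), 1×azido (-1 each), 3×pyridine (neutral); total -2. So W + (-2) = 4+, giving W = +6.
Ligands are named alphabetically: ammine before azido before iodo before pyridine.

ammineazidoiodotris(pyridine)tungsten(VI) bromide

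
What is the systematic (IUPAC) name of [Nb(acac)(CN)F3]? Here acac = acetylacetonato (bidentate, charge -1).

There is no counter-ion, so the complex is neutral overall.
Ligand charges: 1×acetylacetonato (-1 each), 1×cyano (-1 each), 3×fluoro (-1 each); total -5. So Nb + (-5) = 0, giving Nb = +5.
Ligands are named alphabetically: acetylacetonato before cyano before fluoro.

(acetylacetonato)cyanotrifluoroniobium(V)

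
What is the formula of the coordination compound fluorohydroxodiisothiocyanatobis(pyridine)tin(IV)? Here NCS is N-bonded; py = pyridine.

Ligands: 1 hydroxo (OH, -1), 1 fluoro (F, -1), 2 isothiocyanato (NCS, -1), 2 pyridine (py, neutral). Ligand charge sum = -4.
With Sn in oxidation state +4, the complex ion is [Sn...].

[SnF(NCS)2(OH)(py)2]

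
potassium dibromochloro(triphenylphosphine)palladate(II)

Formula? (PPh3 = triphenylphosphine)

Ligands: 1 chloro (Cl, -1), 1 triphenylphosphine (PPh3, neutral), 2 bromo (Br, -1). Ligand charge sum = -3.
With Pd in oxidation state +2, the complex ion is [Pd...]^1−.
Charge balance with potassium (+1) requires 1 complex ion per 1 potassium.

K[PdBr2Cl(PPh3)]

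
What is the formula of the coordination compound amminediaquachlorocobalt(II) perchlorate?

Ligands: 2 aqua (H2O, neutral), 1 chloro (Cl, -1), 1 ammine (NH3, neutral). Ligand charge sum = -1.
Charge balance with perchlorate (-1) requires 1 complex ion per 1 perchlorate.

[CoCl(H2O)2(NH3)]ClO4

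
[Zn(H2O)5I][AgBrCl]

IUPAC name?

Zinc is always +2 in its complexes; the cation's ligand charges sum to -1, so the complex cation is 1+.
A 1:1 salt means the anion carries the equal and opposite charge, 1−.
Anion: ligand charges sum to -2; for the ion to be 1−, Ag = +1.

pentaaquaiodozinc(II) bromochloroargentate(I)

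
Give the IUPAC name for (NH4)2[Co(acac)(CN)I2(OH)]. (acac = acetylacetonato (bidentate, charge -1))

ammonium (acetylacetonato)cyanohydroxodiiodocobaltate(III)

The 2 ammonium counter-ions carry a total charge of +2, so each complex ion is 2−.
Ligand charges: 1×hydroxo (-1 each), 1×acetylacetonato (-1 each), 1×cyano (-1 each), 2×iodo (-1 each); total -5. So Co + (-5) = 2−, giving Co = +3.
The complex ion is anionic, so cobalt takes the -ate form cobaltate(III).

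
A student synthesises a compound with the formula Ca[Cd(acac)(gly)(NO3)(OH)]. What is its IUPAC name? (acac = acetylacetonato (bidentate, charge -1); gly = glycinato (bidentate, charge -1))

The 1 calcium counter-ion carries a total charge of +2, so each complex ion is 2−.
Ligand charges: 1×hydroxo (-1 each), 1×acetylacetonato (-1 each), 1×nitrato (-1 each), 1×glycinato (-1 each); total -4. So Cd + (-4) = 2−, giving Cd = +2.
Ligands are named alphabetically: acetylacetonato before glycinato before hydroxo before nitrato.
The complex ion is anionic, so cadmium takes the -ate form cadmate(II).

calcium (acetylacetonato)(glycinato)hydroxonitratocadmate(II)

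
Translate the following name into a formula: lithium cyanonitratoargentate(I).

Ligands: 1 nitrato (NO3, -1), 1 cyano (CN, -1). Ligand charge sum = -2.
With Ag in oxidation state +1, the complex ion is [Ag...]^1−.
Charge balance with lithium (+1) requires 1 complex ion per 1 lithium.

Li[Ag(CN)(NO3)]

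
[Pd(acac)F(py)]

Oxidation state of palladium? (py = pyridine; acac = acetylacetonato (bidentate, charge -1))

+2

No counter-ion: the bracketed complex is neutral.
Ligand charges: 1×F = -1; 1×py neutral; 1×acac = -1; sum -2.
Pd + (-2) = 0 ⇒ Pd is +2.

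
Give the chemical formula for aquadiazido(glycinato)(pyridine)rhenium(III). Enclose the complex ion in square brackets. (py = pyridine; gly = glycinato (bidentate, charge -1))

Ligands: 1 aqua (H2O, neutral), 1 pyridine (py, neutral), 2 azido (N3, -1), 1 glycinato (gly, -1). Ligand charge sum = -3.
With Re in oxidation state +3, the complex ion is [Re...].

[Re(gly)(H2O)(N3)2(py)]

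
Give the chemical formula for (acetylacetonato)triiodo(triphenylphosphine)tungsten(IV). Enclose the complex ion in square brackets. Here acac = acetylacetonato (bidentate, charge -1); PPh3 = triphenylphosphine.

[W(acac)I3(PPh3)]

Ligands: 1 acetylacetonato (acac, -1), 3 iodo (I, -1), 1 triphenylphosphine (PPh3, neutral). Ligand charge sum = -4.
With W in oxidation state +4, the complex ion is [W...].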